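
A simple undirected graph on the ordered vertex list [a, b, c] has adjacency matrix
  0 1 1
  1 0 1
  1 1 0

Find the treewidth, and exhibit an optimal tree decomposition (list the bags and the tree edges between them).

Treewidth 2.
Bags: B1 = {a, b, c}
Tree: (single bag)

A single bag containing all 3 vertices is trivially a valid decomposition of width 2. On the other hand G contains the 3-clique {a, b, c}. A clique must lie in a single bag of any decomposition, so no decomposition can have width below 2. The upper and lower bounds meet at 2, so that is the treewidth.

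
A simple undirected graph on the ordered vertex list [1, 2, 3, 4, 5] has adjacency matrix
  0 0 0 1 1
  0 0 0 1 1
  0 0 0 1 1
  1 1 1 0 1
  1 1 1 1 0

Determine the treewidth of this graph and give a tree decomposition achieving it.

Treewidth 2.
One optimal decomposition is:
Bags: B1 = {2, 4, 5}  B2 = {1, 4, 5}  B3 = {3, 4, 5}
Tree: B1–B2, B2–B3

Every bag has size at most 3, so the width is 3 − 1 = 2 and tw(G) ≤ 2. Conversely, {1, 4, 5} is a clique of size 3, and the vertices of any clique must share a bag in every tree decomposition; so some bag has ≥ 3 vertices and tw(G) ≥ 2. The upper and lower bounds meet at 2, so that is the treewidth.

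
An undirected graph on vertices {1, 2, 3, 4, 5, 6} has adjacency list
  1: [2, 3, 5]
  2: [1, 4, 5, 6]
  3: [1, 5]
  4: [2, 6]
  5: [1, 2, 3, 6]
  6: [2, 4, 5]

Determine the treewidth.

2

A width-2 tree decomposition is:
Bags: B1 = {2, 5, 6}  B2 = {1, 2, 5}  B3 = {2, 4, 6}  B4 = {1, 3, 5}
Tree: B1–B2, B1–B3, B2–B4
The largest bag has 3 vertices, giving width 2; this decomposition certifies tw(G) ≤ 2. Conversely, {2, 4, 6} is a clique of size 3, and the vertices of any clique must share a bag in every tree decomposition; so some bag has ≥ 3 vertices and tw(G) ≥ 2. The upper and lower bounds meet at 2, so that is the treewidth.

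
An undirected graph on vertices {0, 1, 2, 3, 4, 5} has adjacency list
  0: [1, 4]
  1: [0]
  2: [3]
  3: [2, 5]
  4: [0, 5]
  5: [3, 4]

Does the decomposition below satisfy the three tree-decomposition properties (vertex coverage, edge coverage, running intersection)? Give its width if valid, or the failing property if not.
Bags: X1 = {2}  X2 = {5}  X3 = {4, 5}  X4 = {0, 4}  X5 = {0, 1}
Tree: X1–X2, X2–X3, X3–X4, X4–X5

A tree decomposition must satisfy three properties: every vertex lies in some bag; for every edge, both endpoints lie together in some bag; and for every vertex, the bags containing it form a connected subtree. Here vertex 3 appears in no bag, so the decomposition is invalid.

No — vertex 3 appears in no bag.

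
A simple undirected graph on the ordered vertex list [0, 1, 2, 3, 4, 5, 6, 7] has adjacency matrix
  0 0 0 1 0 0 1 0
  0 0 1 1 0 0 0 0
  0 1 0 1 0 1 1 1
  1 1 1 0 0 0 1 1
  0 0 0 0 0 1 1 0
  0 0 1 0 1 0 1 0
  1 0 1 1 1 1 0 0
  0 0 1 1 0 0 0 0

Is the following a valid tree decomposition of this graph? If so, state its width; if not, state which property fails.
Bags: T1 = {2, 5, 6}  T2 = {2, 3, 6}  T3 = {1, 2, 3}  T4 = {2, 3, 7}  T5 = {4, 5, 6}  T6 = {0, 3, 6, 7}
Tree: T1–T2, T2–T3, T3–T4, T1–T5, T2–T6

A tree decomposition must satisfy three properties: every vertex lies in some bag; for every edge, both endpoints lie together in some bag; and for every vertex, the bags containing it form a connected subtree. Here bags containing vertex 7 are not connected in the tree, so the decomposition is invalid.

No — bags containing vertex 7 are not connected in the tree.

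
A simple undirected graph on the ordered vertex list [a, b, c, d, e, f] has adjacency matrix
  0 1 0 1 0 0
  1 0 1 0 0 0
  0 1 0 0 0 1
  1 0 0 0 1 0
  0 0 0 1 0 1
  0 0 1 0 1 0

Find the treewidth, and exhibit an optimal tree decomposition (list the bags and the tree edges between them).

Each bag holds 3 vertices, so the decomposition has width 2, which upper-bounds the treewidth. For the lower bound, G contains the cycle e–f–c–b–a–d–e, so G is not a forest; only forests have treewidth ≤ 1, hence tw(G) ≥ 2. Hence tw(G) = 2 exactly.

Treewidth 2.
One optimal decomposition is:
Bags: B1 = {c, e, f}  B2 = {b, c, e}  B3 = {a, b, e}  B4 = {a, d, e}
Tree: B1–B2, B2–B3, B3–B4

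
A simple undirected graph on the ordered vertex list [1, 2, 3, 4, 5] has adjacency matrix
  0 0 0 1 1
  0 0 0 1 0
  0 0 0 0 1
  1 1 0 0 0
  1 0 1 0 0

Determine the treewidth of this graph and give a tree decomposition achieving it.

Each bag holds 2 vertices, so the decomposition has width 1, which upper-bounds the treewidth. Since G has at least one edge (e.g. 1–4), it is not an edgeless graph, so tw(G) ≥ 1. Hence tw(G) = 1 exactly.

Treewidth 1.
One optimal decomposition is:
Bags: B1 = {1, 4}  B2 = {2, 4}  B3 = {1, 5}  B4 = {3, 5}
Tree: B1–B2, B1–B3, B3–B4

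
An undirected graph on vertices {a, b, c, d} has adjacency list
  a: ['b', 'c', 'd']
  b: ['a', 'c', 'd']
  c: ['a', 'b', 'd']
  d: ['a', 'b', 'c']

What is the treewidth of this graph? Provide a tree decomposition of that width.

Treewidth 3.
Bags: B1 = {a, b, c, d}
Tree: (single bag)

A single bag containing all 4 vertices is trivially a valid decomposition of width 3. Conversely, {a, b, c, d} is a clique of size 4, and the vertices of any clique must share a bag in every tree decomposition; so some bag has ≥ 4 vertices and tw(G) ≥ 3. The upper and lower bounds meet at 3, so that is the treewidth.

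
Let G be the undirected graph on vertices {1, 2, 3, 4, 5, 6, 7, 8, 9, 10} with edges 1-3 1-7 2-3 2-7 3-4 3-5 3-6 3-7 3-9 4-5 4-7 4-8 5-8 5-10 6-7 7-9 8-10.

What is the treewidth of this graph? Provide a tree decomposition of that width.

Treewidth 2.
Bags: B1 = {3, 4, 5}  B2 = {3, 4, 7}  B3 = {4, 5, 8}  B4 = {2, 3, 7}  B5 = {5, 8, 10}  B6 = {3, 7, 9}  B7 = {3, 6, 7}  B8 = {1, 3, 7}
Tree: B1–B2, B1–B3, B2–B4, B3–B5, B4–B6, B4–B7, B2–B8

Every bag has size at most 3, so the width is 3 − 1 = 2 and tw(G) ≤ 2. Conversely, {5, 8, 10} is a clique of size 3, and the vertices of any clique must share a bag in every tree decomposition; so some bag has ≥ 3 vertices and tw(G) ≥ 2. Hence tw(G) = 2 exactly.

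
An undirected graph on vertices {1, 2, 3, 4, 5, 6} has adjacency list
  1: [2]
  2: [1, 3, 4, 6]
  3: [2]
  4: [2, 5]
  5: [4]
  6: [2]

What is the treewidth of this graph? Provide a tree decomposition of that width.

Each bag holds 2 vertices, so the decomposition has width 1, which upper-bounds the treewidth. Any graph with an edge has treewidth ≥ 1, and G has the edge 4–2. Combining the bounds, tw(G) = 1.

Treewidth 1.
One optimal decomposition is:
Bags: B1 = {2, 4}  B2 = {1, 2}  B3 = {2, 3}  B4 = {4, 5}  B5 = {2, 6}
Tree: B1–B2, B2–B3, B1–B4, B1–B5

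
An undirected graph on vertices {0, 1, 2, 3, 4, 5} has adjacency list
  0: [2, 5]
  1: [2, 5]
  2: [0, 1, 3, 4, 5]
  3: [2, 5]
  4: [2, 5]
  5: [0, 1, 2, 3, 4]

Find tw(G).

2

A width-2 tree decomposition is:
Bags: B1 = {2, 3, 5}  B2 = {1, 2, 5}  B3 = {0, 2, 5}  B4 = {2, 4, 5}
Tree: B1–B2, B2–B3, B2–B4
Each bag holds 3 vertices, so the decomposition has width 2, which upper-bounds the treewidth. On the other hand G contains the 3-clique {0, 2, 5}. A clique must lie in a single bag of any decomposition, so no decomposition can have width below 2. Combining the bounds, tw(G) = 2.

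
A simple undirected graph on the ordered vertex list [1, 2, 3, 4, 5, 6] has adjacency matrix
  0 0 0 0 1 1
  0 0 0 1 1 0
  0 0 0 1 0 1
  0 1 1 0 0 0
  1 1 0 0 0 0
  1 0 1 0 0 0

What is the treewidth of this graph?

A width-2 tree decomposition is:
Bags: B1 = {1, 2, 5}  B2 = {1, 2, 4}  B3 = {1, 3, 4}  B4 = {1, 3, 6}
Tree: B1–B2, B2–B3, B3–B4
Every bag has size at most 3, so the width is 3 − 1 = 2 and tw(G) ≤ 2. The edges 1–5–2–4–3–6–1 form a cycle, so G is not a tree and its treewidth is at least 2. The upper and lower bounds meet at 2, so that is the treewidth.

2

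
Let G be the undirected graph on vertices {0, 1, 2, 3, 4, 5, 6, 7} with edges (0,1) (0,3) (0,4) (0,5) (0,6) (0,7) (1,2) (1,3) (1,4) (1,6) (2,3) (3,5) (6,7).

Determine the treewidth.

A width-2 tree decomposition is:
Bags: B1 = {0, 1, 6}  B2 = {0, 1, 3}  B3 = {1, 2, 3}  B4 = {0, 3, 5}  B5 = {0, 1, 4}  B6 = {0, 6, 7}
Tree: B1–B2, B2–B3, B2–B4, B2–B5, B1–B6
Each bag holds 3 vertices, so the decomposition has width 2, which upper-bounds the treewidth. For the lower bound, the 3 vertices {0, 1, 3} are pairwise adjacent, and any tree decomposition puts a clique entirely inside one bag — forcing width ≥ 2. Combining the bounds, tw(G) = 2.

2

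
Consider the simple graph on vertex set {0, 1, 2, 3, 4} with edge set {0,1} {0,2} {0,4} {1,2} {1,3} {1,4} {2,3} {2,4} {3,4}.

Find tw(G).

A width-3 tree decomposition is:
Bags: B1 = {1, 2, 3, 4}  B2 = {0, 1, 2, 4}
Tree: B1–B2
Every bag has size at most 4, so the width is 4 − 1 = 3 and tw(G) ≤ 3. Conversely, {0, 1, 2, 4} is a clique of size 4, and the vertices of any clique must share a bag in every tree decomposition; so some bag has ≥ 4 vertices and tw(G) ≥ 3. Combining the bounds, tw(G) = 3.

3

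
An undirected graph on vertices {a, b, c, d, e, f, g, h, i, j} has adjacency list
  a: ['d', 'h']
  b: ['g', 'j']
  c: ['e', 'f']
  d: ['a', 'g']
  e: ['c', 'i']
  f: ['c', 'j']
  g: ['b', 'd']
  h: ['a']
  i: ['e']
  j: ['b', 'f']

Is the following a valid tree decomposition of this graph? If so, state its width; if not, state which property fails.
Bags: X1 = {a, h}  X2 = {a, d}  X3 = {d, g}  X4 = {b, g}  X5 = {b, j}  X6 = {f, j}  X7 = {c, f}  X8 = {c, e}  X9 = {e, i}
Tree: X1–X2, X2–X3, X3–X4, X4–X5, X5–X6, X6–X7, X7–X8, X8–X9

Yes; width 1.

Every vertex of G appears in some bag (union = {a, b, c, d, e, f, g, h, i, j}); every edge is covered by a bag; and for each vertex v the set of bags containing v is connected in the bag tree. The decomposition is therefore valid. The largest bag has 2 vertices, so the width is 1.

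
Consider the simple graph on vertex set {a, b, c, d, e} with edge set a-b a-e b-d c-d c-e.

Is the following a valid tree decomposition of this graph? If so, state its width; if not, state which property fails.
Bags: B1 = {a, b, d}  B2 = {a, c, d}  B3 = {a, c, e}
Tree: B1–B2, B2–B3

Yes; width 2.

Vertex coverage: the bags together contain {a, b, c, d, e}, the full vertex set. Edge coverage: each edge of G has both endpoints in at least one bag. Running intersection: for every vertex, the bags containing it form a connected subtree. All three properties hold, so this is a valid tree decomposition of width max|bag| − 1 = 2, and hence tw(G) ≤ 2.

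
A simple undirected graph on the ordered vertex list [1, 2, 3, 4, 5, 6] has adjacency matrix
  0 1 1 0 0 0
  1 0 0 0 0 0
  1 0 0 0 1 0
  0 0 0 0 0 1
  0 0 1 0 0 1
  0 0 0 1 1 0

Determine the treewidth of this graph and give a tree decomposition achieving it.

Each bag holds 2 vertices, so the decomposition has width 1, which upper-bounds the treewidth. G has an edge, so its treewidth is at least 1. The upper and lower bounds meet at 1, so that is the treewidth.

Treewidth 1.
One such decomposition:
Bags: B1 = {4, 6}  B2 = {5, 6}  B3 = {3, 5}  B4 = {1, 3}  B5 = {1, 2}
Tree: B1–B2, B2–B3, B3–B4, B4–B5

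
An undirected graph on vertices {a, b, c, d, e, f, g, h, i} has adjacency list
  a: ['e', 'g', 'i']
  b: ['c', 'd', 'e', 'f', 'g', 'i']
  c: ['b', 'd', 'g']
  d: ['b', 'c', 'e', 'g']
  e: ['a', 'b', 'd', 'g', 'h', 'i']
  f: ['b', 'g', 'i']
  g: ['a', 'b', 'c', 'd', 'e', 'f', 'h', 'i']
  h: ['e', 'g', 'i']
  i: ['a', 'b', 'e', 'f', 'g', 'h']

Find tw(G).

A width-3 tree decomposition is:
Bags: B1 = {b, e, g, i}  B2 = {b, f, g, i}  B3 = {a, e, g, i}  B4 = {e, g, h, i}  B5 = {b, d, e, g}  B6 = {b, c, d, g}
Tree: B1–B2, B1–B3, B3–B4, B1–B5, B5–B6
Every bag has size at most 4, so the width is 4 − 1 = 3 and tw(G) ≤ 3. For the lower bound, the 4 vertices {e, g, h, i} are pairwise adjacent, and any tree decomposition puts a clique entirely inside one bag — forcing width ≥ 3. Therefore the treewidth is 3.

3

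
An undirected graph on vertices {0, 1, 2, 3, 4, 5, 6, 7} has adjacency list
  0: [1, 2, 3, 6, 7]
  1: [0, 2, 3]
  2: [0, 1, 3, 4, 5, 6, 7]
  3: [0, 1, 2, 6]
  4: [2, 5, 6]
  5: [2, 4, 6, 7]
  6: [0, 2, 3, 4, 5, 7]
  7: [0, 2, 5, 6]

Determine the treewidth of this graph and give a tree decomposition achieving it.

The largest bag has 4 vertices, giving width 3; this decomposition certifies tw(G) ≤ 3. On the other hand G contains the 4-clique {0, 1, 2, 3}. A clique must lie in a single bag of any decomposition, so no decomposition can have width below 3. Therefore the treewidth is 3.

Treewidth 3.
Bags: B1 = {0, 2, 6, 7}  B2 = {2, 5, 6, 7}  B3 = {2, 4, 5, 6}  B4 = {0, 2, 3, 6}  B5 = {0, 1, 2, 3}
Tree: B1–B2, B2–B3, B1–B4, B4–B5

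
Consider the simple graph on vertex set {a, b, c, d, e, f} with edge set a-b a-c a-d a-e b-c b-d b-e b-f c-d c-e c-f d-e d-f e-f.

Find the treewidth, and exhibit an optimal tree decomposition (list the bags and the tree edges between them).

Each bag holds 5 vertices, so the decomposition has width 4, which upper-bounds the treewidth. Conversely, {b, c, d, e, f} is a clique of size 5, and the vertices of any clique must share a bag in every tree decomposition; so some bag has ≥ 5 vertices and tw(G) ≥ 4. Therefore the treewidth is 4.

Treewidth 4.
Bags: B1 = {a, b, c, d, e}  B2 = {b, c, d, e, f}
Tree: B1–B2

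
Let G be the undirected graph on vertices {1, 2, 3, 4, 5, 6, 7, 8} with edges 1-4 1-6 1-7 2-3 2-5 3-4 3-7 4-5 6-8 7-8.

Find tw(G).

A width-2 tree decomposition is:
Bags: B1 = {1, 6, 8}  B2 = {1, 7, 8}  B3 = {1, 4, 7}  B4 = {3, 4, 7}  B5 = {3, 4, 5}  B6 = {2, 3, 5}
Tree: B1–B2, B2–B3, B3–B4, B4–B5, B5–B6
Every bag has size at most 3, so the width is 3 − 1 = 2 and tw(G) ≤ 2. For the lower bound, G contains the cycle 6–8–7–1–6, so G is not a forest; only forests have treewidth ≤ 1, hence tw(G) ≥ 2. The upper and lower bounds meet at 2, so that is the treewidth.

2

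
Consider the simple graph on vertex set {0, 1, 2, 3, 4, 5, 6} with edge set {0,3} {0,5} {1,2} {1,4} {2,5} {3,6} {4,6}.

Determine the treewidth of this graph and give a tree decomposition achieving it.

Each bag holds 3 vertices, so the decomposition has width 2, which upper-bounds the treewidth. The edges 0–5–2–1–4–6–3–0 form a cycle, so G is not a tree and its treewidth is at least 2. Therefore the treewidth is 2.

Treewidth 2.
One optimal decomposition is:
Bags: B1 = {0, 2, 5}  B2 = {0, 1, 2}  B3 = {0, 1, 4}  B4 = {0, 4, 6}  B5 = {0, 3, 6}
Tree: B1–B2, B2–B3, B3–B4, B4–B5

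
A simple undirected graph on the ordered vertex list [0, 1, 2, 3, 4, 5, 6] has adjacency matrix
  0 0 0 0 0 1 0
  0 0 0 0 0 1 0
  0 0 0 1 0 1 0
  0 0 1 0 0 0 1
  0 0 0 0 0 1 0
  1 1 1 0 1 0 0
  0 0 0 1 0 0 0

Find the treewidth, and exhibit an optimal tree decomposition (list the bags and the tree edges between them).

Each bag holds 2 vertices, so the decomposition has width 1, which upper-bounds the treewidth. Since G has at least one edge (e.g. 2–5), it is not an edgeless graph, so tw(G) ≥ 1. Hence tw(G) = 1 exactly.

Treewidth 1.
One such decomposition:
Bags: B1 = {2, 5}  B2 = {4, 5}  B3 = {2, 3}  B4 = {1, 5}  B5 = {0, 5}  B6 = {3, 6}
Tree: B1–B2, B1–B3, B1–B4, B4–B5, B3–B6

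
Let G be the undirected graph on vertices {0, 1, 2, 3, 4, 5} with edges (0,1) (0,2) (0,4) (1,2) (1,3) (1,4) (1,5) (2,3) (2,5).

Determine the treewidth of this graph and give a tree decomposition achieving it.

Each bag holds 3 vertices, so the decomposition has width 2, which upper-bounds the treewidth. For the lower bound, the 3 vertices {0, 1, 2} are pairwise adjacent, and any tree decomposition puts a clique entirely inside one bag — forcing width ≥ 2. Combining the bounds, tw(G) = 2.

Treewidth 2.
One such decomposition:
Bags: B1 = {1, 2, 3}  B2 = {0, 1, 2}  B3 = {1, 2, 5}  B4 = {0, 1, 4}
Tree: B1–B2, B1–B3, B2–B4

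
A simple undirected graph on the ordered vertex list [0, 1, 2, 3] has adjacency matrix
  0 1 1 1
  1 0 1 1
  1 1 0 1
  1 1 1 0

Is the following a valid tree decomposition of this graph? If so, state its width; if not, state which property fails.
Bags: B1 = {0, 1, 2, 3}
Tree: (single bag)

Yes; width 3.

Checking the three conditions: (i) the bags cover all of {0, 1, 2, 3}; (ii) for each edge, some bag contains both endpoints; (iii) the bags containing any fixed vertex form a subtree. All hold, so the decomposition is valid with width 4 − 1 = 3.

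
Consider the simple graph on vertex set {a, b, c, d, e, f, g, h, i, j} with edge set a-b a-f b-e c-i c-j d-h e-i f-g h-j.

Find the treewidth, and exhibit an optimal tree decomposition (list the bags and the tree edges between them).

Each bag holds 2 vertices, so the decomposition has width 1, which upper-bounds the treewidth. Since G has at least one edge (e.g. d–h), it is not an edgeless graph, so tw(G) ≥ 1. The upper and lower bounds meet at 1, so that is the treewidth.

Treewidth 1.
Bags: B1 = {d, h}  B2 = {h, j}  B3 = {c, j}  B4 = {c, i}  B5 = {e, i}  B6 = {b, e}  B7 = {a, b}  B8 = {a, f}  B9 = {f, g}
Tree: B1–B2, B2–B3, B3–B4, B4–B5, B5–B6, B6–B7, B7–B8, B8–B9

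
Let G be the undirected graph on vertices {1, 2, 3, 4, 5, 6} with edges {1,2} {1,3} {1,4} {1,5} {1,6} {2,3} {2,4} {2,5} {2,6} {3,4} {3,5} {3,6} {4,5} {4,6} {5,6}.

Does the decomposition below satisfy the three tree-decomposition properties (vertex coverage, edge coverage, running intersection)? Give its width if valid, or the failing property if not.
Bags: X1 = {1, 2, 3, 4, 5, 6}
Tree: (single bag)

Every vertex of G appears in some bag (union = {1, 2, 3, 4, 5, 6}); every edge is covered by a bag; and for each vertex v the set of bags containing v is connected in the bag tree. The decomposition is therefore valid. The largest bag has 6 vertices, so the width is 5.

Yes; width 5.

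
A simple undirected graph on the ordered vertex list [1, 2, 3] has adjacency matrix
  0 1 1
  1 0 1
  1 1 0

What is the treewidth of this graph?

2

A width-2 tree decomposition is:
Bags: B1 = {1, 2, 3}
Tree: (single bag)
With just one bag of size 3, the width is 3 − 1 = 2, so tw(G) ≤ 2. On the other hand G contains the 3-clique {1, 2, 3}. A clique must lie in a single bag of any decomposition, so no decomposition can have width below 2. The upper and lower bounds meet at 2, so that is the treewidth.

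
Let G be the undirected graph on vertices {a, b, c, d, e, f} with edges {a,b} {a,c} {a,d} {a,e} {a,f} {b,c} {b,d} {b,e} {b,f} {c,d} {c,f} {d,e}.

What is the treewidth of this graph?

3

A width-3 tree decomposition is:
Bags: B1 = {a, b, d, e}  B2 = {a, b, c, d}  B3 = {a, b, c, f}
Tree: B1–B2, B2–B3
Each bag holds 4 vertices, so the decomposition has width 3, which upper-bounds the treewidth. For the lower bound, the 4 vertices {a, b, d, e} are pairwise adjacent, and any tree decomposition puts a clique entirely inside one bag — forcing width ≥ 3. Hence tw(G) = 3 exactly.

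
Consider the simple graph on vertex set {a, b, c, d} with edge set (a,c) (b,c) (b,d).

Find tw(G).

1

A width-1 tree decomposition is:
Bags: B1 = {b, d}  B2 = {b, c}  B3 = {a, c}
Tree: B1–B2, B2–B3
Every bag has size at most 2, so the width is 2 − 1 = 1 and tw(G) ≤ 1. Any graph with an edge has treewidth ≥ 1, and G has the edge d–b. The upper and lower bounds meet at 1, so that is the treewidth.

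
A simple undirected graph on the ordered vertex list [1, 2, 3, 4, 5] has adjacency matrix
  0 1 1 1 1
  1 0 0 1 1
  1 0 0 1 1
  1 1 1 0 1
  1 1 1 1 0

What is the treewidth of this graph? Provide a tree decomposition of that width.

Every bag has size at most 4, so the width is 4 − 1 = 3 and tw(G) ≤ 3. Conversely, {1, 2, 4, 5} is a clique of size 4, and the vertices of any clique must share a bag in every tree decomposition; so some bag has ≥ 4 vertices and tw(G) ≥ 3. Combining the bounds, tw(G) = 3.

Treewidth 3.
One such decomposition:
Bags: B1 = {1, 3, 4, 5}  B2 = {1, 2, 4, 5}
Tree: B1–B2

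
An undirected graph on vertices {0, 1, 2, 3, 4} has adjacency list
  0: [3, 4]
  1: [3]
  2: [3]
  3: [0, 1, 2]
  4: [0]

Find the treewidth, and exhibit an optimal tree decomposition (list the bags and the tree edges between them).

Each bag holds 2 vertices, so the decomposition has width 1, which upper-bounds the treewidth. Since G has at least one edge (e.g. 1–3), it is not an edgeless graph, so tw(G) ≥ 1. The upper and lower bounds meet at 1, so that is the treewidth.

Treewidth 1.
One optimal decomposition is:
Bags: B1 = {1, 3}  B2 = {0, 3}  B3 = {0, 4}  B4 = {2, 3}
Tree: B1–B2, B2–B3, B2–B4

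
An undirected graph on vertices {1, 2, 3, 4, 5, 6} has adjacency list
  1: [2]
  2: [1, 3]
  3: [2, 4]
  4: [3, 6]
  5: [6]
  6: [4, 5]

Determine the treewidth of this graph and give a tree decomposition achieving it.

Treewidth 1.
Bags: B1 = {1, 2}  B2 = {2, 3}  B3 = {3, 4}  B4 = {4, 6}  B5 = {5, 6}
Tree: B1–B2, B2–B3, B3–B4, B4–B5

The largest bag has 2 vertices, giving width 1; this decomposition certifies tw(G) ≤ 1. Since G has at least one edge (e.g. 1–2), it is not an edgeless graph, so tw(G) ≥ 1. Therefore the treewidth is 1.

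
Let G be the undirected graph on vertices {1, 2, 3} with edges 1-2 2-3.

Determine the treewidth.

1

A width-1 tree decomposition is:
Bags: B1 = {2, 3}  B2 = {1, 2}
Tree: B1–B2
The largest bag has 2 vertices, giving width 1; this decomposition certifies tw(G) ≤ 1. G has an edge, so its treewidth is at least 1. Hence tw(G) = 1 exactly.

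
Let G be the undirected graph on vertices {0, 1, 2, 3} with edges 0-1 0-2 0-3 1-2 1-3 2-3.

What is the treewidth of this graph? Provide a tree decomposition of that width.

Treewidth 3.
One optimal decomposition is:
Bags: B1 = {0, 1, 2, 3}
Tree: (single bag)

A single bag containing all 4 vertices is trivially a valid decomposition of width 3. On the other hand G contains the 4-clique {0, 1, 2, 3}. A clique must lie in a single bag of any decomposition, so no decomposition can have width below 3. Therefore the treewidth is 3.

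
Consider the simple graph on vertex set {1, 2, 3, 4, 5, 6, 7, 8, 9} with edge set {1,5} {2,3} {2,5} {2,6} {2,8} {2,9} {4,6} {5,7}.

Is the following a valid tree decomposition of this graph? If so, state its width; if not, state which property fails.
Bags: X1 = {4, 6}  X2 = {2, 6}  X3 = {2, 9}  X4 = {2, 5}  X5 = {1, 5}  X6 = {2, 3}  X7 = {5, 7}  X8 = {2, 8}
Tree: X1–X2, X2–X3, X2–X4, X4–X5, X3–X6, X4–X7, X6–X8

Yes; width 1.

Every vertex of G appears in some bag (union = {1, 2, 3, 4, 5, 6, 7, 8, 9}); every edge is covered by a bag; and for each vertex v the set of bags containing v is connected in the bag tree. The decomposition is therefore valid. The largest bag has 2 vertices, so the width is 1.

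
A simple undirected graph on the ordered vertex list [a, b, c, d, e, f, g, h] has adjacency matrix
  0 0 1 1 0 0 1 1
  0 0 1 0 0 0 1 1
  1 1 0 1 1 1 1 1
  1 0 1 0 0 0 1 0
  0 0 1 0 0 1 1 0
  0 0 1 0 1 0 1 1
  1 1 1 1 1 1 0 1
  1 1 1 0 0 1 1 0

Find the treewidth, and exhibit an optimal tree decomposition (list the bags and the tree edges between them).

Each bag holds 4 vertices, so the decomposition has width 3, which upper-bounds the treewidth. For the lower bound, the 4 vertices {a, c, d, g} are pairwise adjacent, and any tree decomposition puts a clique entirely inside one bag — forcing width ≥ 3. Combining the bounds, tw(G) = 3.

Treewidth 3.
Bags: B1 = {c, f, g, h}  B2 = {b, c, g, h}  B3 = {a, c, g, h}  B4 = {a, c, d, g}  B5 = {c, e, f, g}
Tree: B1–B2, B1–B3, B3–B4, B1–B5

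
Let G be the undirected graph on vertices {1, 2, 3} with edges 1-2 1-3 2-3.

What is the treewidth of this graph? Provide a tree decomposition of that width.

Treewidth 2.
Bags: B1 = {1, 2, 3}
Tree: (single bag)

With just one bag of size 3, the width is 3 − 1 = 2, so tw(G) ≤ 2. On the other hand G contains the 3-clique {1, 2, 3}. A clique must lie in a single bag of any decomposition, so no decomposition can have width below 2. The upper and lower bounds meet at 2, so that is the treewidth.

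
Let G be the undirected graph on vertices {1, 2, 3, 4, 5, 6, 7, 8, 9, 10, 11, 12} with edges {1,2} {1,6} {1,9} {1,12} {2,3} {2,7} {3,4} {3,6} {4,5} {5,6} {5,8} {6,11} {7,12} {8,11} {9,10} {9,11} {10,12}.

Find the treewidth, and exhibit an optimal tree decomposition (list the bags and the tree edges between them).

Treewidth 3.
Bags: B1 = {2, 7, 10, 12}  B2 = {1, 2, 10, 12}  B3 = {1, 2, 9, 10}  B4 = {1, 2, 3, 9}  B5 = {1, 3, 6, 9}  B6 = {3, 6, 9, 11}  B7 = {3, 4, 6, 11}  B8 = {4, 5, 6, 11}  B9 = {4, 5, 8, 11}
Tree: B1–B2, B2–B3, B3–B4, B4–B5, B5–B6, B6–B7, B7–B8, B8–B9

Each bag holds 4 vertices, so the decomposition has width 3, which upper-bounds the treewidth. For the lower bound: the 4 vertex sets {7,10,12}, {2}, {1}, {3,6,9,11} are disjoint, each induces a connected subgraph, and every pair is joined by at least one edge of G. Contracting each set to a single vertex therefore yields K_{4} as a minor, and since treewidth is minor-monotone, tw(G) ≥ tw(K_{4}) = 3. The upper and lower bounds meet at 3, so that is the treewidth.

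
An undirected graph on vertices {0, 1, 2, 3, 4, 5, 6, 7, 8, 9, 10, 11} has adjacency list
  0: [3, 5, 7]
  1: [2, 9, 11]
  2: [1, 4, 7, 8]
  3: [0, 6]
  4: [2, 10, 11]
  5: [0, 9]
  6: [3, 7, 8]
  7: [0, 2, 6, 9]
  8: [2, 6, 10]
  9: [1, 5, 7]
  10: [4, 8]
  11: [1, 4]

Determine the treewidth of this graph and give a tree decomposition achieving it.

Treewidth 3.
Bags: B1 = {1, 4, 10, 11}  B2 = {1, 2, 4, 10}  B3 = {1, 2, 8, 10}  B4 = {1, 2, 8, 9}  B5 = {2, 7, 8, 9}  B6 = {6, 7, 8, 9}  B7 = {5, 6, 7, 9}  B8 = {0, 5, 6, 7}  B9 = {0, 3, 5, 6}
Tree: B1–B2, B2–B3, B3–B4, B4–B5, B5–B6, B6–B7, B7–B8, B8–B9

Every bag has size at most 4, so the width is 4 − 1 = 3 and tw(G) ≤ 3. For the lower bound: the 4 vertex sets {4,10,11}, {1}, {2}, {6,7,8,9} are disjoint, each induces a connected subgraph, and every pair is joined by at least one edge of G. Contracting each set to a single vertex therefore yields K_{4} as a minor, and since treewidth is minor-monotone, tw(G) ≥ tw(K_{4}) = 3. Combining the bounds, tw(G) = 3.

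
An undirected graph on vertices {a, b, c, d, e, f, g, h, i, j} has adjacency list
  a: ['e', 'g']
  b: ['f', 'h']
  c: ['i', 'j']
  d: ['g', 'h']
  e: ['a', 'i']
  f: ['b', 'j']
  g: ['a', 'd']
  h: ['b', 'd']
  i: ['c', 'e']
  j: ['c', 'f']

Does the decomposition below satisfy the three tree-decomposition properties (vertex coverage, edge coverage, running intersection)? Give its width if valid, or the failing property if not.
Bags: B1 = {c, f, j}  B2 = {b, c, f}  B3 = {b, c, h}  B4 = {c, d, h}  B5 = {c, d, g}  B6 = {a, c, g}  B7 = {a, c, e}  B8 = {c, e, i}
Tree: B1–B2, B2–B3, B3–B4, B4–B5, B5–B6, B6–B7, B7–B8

Yes; width 2.

Vertex coverage: the bags together contain {a, b, c, d, e, f, g, h, i, j}, the full vertex set. Edge coverage: each edge of G has both endpoints in at least one bag. Running intersection: for every vertex, the bags containing it form a connected subtree. All three properties hold, so this is a valid tree decomposition of width max|bag| − 1 = 2, and hence tw(G) ≤ 2.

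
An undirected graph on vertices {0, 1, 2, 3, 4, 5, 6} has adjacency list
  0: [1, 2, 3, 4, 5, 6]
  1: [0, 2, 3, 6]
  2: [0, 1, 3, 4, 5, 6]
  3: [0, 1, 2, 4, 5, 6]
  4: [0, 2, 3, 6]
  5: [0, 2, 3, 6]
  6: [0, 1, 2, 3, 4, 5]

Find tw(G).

A width-4 tree decomposition is:
Bags: B1 = {0, 2, 3, 5, 6}  B2 = {0, 2, 3, 4, 6}  B3 = {0, 1, 2, 3, 6}
Tree: B1–B2, B2–B3
Every bag has size at most 5, so the width is 5 − 1 = 4 and tw(G) ≤ 4. Conversely, {0, 1, 2, 3, 6} is a clique of size 5, and the vertices of any clique must share a bag in every tree decomposition; so some bag has ≥ 5 vertices and tw(G) ≥ 4. Hence tw(G) = 4 exactly.

4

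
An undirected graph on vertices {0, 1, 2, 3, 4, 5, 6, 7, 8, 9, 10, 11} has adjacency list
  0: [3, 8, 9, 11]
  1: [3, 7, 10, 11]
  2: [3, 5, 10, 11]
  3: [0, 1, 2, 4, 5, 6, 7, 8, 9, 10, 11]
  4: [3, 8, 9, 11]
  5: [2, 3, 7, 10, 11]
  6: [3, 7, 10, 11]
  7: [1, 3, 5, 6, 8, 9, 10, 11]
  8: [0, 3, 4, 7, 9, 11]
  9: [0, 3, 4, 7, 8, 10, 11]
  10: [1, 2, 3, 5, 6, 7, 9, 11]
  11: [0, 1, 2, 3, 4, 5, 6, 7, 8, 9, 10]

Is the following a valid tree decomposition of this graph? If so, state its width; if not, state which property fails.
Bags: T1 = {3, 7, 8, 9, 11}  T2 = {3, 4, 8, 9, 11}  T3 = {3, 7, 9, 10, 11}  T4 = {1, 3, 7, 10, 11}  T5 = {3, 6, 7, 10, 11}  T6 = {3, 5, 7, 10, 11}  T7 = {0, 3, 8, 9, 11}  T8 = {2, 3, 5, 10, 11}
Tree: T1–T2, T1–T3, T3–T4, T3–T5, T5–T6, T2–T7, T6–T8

Yes; width 4.

Checking the three conditions: (i) the bags cover all of {0, 1, 2, 3, 4, 5, 6, 7, 8, 9, 10, 11}; (ii) for each edge, some bag contains both endpoints; (iii) the bags containing any fixed vertex form a subtree. All hold, so the decomposition is valid with width 5 − 1 = 4.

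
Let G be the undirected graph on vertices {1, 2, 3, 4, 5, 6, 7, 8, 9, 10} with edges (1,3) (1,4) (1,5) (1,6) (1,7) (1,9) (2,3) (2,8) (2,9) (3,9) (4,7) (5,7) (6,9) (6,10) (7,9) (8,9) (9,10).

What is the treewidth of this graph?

A width-2 tree decomposition is:
Bags: B1 = {1, 6, 9}  B2 = {1, 7, 9}  B3 = {6, 9, 10}  B4 = {1, 3, 9}  B5 = {1, 5, 7}  B6 = {1, 4, 7}  B7 = {2, 3, 9}  B8 = {2, 8, 9}
Tree: B1–B2, B1–B3, B2–B4, B2–B5, B2–B6, B4–B7, B7–B8
The largest bag has 3 vertices, giving width 2; this decomposition certifies tw(G) ≤ 2. Conversely, {2, 8, 9} is a clique of size 3, and the vertices of any clique must share a bag in every tree decomposition; so some bag has ≥ 3 vertices and tw(G) ≥ 2. Hence tw(G) = 2 exactly.

2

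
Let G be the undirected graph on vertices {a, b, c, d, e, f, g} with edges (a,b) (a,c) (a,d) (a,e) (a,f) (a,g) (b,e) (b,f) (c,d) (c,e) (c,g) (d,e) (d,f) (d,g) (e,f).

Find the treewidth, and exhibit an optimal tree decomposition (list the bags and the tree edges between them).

The largest bag has 4 vertices, giving width 3; this decomposition certifies tw(G) ≤ 3. On the other hand G contains the 4-clique {a, c, d, g}. A clique must lie in a single bag of any decomposition, so no decomposition can have width below 3. Hence tw(G) = 3 exactly.

Treewidth 3.
Bags: B1 = {a, c, d, e}  B2 = {a, c, d, g}  B3 = {a, d, e, f}  B4 = {a, b, e, f}
Tree: B1–B2, B1–B3, B3–B4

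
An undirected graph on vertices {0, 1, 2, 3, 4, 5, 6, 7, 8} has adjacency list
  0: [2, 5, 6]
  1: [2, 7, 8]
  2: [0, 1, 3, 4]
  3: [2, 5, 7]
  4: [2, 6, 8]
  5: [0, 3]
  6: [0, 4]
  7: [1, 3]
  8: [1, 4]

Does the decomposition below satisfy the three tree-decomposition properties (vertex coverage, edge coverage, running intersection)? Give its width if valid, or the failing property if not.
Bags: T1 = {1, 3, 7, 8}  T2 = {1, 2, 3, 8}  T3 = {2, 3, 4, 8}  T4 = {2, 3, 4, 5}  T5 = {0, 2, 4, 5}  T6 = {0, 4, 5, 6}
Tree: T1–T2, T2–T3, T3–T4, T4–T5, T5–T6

Yes; width 3.

Every vertex of G appears in some bag (union = {0, 1, 2, 3, 4, 5, 6, 7, 8}); every edge is covered by a bag; and for each vertex v the set of bags containing v is connected in the bag tree. The decomposition is therefore valid. The largest bag has 4 vertices, so the width is 3.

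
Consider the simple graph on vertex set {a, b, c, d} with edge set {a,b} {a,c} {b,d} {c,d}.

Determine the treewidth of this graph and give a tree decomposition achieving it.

Every bag has size at most 3, so the width is 3 − 1 = 2 and tw(G) ≤ 2. The edges b–d–c–a–b form a cycle, so G is not a tree and its treewidth is at least 2. The upper and lower bounds meet at 2, so that is the treewidth.

Treewidth 2.
One optimal decomposition is:
Bags: B1 = {b, c, d}  B2 = {a, b, c}
Tree: B1–B2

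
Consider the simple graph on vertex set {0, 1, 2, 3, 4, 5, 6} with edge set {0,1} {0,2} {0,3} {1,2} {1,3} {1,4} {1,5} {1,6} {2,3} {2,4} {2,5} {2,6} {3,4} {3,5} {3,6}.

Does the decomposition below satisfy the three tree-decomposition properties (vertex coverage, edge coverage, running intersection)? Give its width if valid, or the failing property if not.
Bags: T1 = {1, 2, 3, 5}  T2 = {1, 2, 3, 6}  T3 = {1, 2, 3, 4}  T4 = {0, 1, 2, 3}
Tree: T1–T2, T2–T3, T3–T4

Yes; width 3.

Every vertex of G appears in some bag (union = {0, 1, 2, 3, 4, 5, 6}); every edge is covered by a bag; and for each vertex v the set of bags containing v is connected in the bag tree. The decomposition is therefore valid. The largest bag has 4 vertices, so the width is 3.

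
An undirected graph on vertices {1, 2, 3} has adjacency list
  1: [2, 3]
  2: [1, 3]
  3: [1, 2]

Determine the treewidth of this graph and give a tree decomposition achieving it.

With just one bag of size 3, the width is 3 − 1 = 2, so tw(G) ≤ 2. On the other hand G contains the 3-clique {1, 2, 3}. A clique must lie in a single bag of any decomposition, so no decomposition can have width below 2. Therefore the treewidth is 2.

Treewidth 2.
One such decomposition:
Bags: B1 = {1, 2, 3}
Tree: (single bag)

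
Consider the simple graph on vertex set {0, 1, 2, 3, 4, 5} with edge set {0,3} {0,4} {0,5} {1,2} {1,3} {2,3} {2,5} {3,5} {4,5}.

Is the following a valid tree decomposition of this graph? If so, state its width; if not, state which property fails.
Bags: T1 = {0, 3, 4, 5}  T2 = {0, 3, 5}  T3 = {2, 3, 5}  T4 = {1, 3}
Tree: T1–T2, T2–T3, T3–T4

A tree decomposition must satisfy three properties: every vertex lies in some bag; for every edge, both endpoints lie together in some bag; and for every vertex, the bags containing it form a connected subtree. Here edge (2,1) lies in no bag, so the decomposition is invalid.

No — edge (2,1) lies in no bag.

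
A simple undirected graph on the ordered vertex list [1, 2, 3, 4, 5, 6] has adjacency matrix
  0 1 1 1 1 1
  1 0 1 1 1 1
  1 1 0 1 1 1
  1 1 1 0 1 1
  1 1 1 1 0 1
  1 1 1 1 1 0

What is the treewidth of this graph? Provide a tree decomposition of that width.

A single bag containing all 6 vertices is trivially a valid decomposition of width 5. On the other hand G contains the 6-clique {1, 2, 3, 4, 5, 6}. A clique must lie in a single bag of any decomposition, so no decomposition can have width below 5. The upper and lower bounds meet at 5, so that is the treewidth.

Treewidth 5.
One such decomposition:
Bags: B1 = {1, 2, 3, 4, 5, 6}
Tree: (single bag)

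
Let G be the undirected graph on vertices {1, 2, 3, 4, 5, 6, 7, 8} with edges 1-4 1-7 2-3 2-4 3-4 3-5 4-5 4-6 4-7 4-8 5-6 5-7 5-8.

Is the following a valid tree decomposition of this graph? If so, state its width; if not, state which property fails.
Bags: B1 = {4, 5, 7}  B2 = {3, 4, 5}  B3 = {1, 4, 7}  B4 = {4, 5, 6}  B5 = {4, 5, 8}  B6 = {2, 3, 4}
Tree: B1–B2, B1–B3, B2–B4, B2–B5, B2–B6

Yes; width 2.

Every vertex of G appears in some bag (union = {1, 2, 3, 4, 5, 6, 7, 8}); every edge is covered by a bag; and for each vertex v the set of bags containing v is connected in the bag tree. The decomposition is therefore valid. The largest bag has 3 vertices, so the width is 2.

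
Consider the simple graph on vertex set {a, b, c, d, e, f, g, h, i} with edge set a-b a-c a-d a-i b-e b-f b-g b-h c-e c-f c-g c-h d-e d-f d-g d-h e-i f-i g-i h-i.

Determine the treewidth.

4

A width-4 tree decomposition is:
Bags: B1 = {b, c, d, g, i}  B2 = {a, b, c, d, i}  B3 = {b, c, d, e, i}  B4 = {b, c, d, h, i}  B5 = {b, c, d, f, i}
Tree: B1–B2, B2–B3, B3–B4, B4–B5
Each bag holds 5 vertices, so the decomposition has width 4, which upper-bounds the treewidth. For the lower bound: the 5 vertex sets {d,g}, {a,c}, {e,i}, {b}, {h} are disjoint, each induces a connected subgraph, and every pair is joined by at least one edge of G. Contracting each set to a single vertex therefore yields K_{5} as a minor, and since treewidth is minor-monotone, tw(G) ≥ tw(K_{5}) = 4. Hence tw(G) = 4 exactly.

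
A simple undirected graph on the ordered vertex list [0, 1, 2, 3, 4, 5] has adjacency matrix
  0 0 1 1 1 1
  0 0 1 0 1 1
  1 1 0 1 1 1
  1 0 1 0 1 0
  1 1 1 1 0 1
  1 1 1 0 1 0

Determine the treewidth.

3

A width-3 tree decomposition is:
Bags: B1 = {0, 2, 4, 5}  B2 = {0, 2, 3, 4}  B3 = {1, 2, 4, 5}
Tree: B1–B2, B1–B3
The largest bag has 4 vertices, giving width 3; this decomposition certifies tw(G) ≤ 3. For the lower bound, the 4 vertices {0, 2, 3, 4} are pairwise adjacent, and any tree decomposition puts a clique entirely inside one bag — forcing width ≥ 3. Hence tw(G) = 3 exactly.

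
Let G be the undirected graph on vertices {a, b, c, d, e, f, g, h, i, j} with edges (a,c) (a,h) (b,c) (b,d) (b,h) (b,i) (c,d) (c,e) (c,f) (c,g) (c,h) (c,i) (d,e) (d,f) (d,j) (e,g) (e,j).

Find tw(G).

2

A width-2 tree decomposition is:
Bags: B1 = {c, d, e}  B2 = {b, c, d}  B3 = {c, d, f}  B4 = {b, c, h}  B5 = {a, c, h}  B6 = {b, c, i}  B7 = {d, e, j}  B8 = {c, e, g}
Tree: B1–B2, B2–B3, B2–B4, B4–B5, B4–B6, B1–B7, B1–B8
The largest bag has 3 vertices, giving width 2; this decomposition certifies tw(G) ≤ 2. On the other hand G contains the 3-clique {d, e, j}. A clique must lie in a single bag of any decomposition, so no decomposition can have width below 2. Hence tw(G) = 2 exactly.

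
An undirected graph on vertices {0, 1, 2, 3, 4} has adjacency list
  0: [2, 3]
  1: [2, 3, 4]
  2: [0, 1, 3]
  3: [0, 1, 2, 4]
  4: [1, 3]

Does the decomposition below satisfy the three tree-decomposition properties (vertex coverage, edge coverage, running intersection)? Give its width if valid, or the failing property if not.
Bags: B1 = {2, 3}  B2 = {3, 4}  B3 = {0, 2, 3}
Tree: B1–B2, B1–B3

No — vertex 1 appears in no bag.

A tree decomposition must satisfy three properties: every vertex lies in some bag; for every edge, both endpoints lie together in some bag; and for every vertex, the bags containing it form a connected subtree. Here vertex 1 appears in no bag, so the decomposition is invalid.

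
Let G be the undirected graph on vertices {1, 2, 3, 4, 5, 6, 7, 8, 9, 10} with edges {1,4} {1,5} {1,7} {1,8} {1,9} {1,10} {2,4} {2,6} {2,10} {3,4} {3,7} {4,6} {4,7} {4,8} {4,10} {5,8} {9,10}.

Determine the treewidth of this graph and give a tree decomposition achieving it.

Every bag has size at most 3, so the width is 3 − 1 = 2 and tw(G) ≤ 2. Conversely, {1, 9, 10} is a clique of size 3, and the vertices of any clique must share a bag in every tree decomposition; so some bag has ≥ 3 vertices and tw(G) ≥ 2. The upper and lower bounds meet at 2, so that is the treewidth.

Treewidth 2.
Bags: B1 = {1, 4, 8}  B2 = {1, 4, 7}  B3 = {1, 4, 10}  B4 = {3, 4, 7}  B5 = {2, 4, 10}  B6 = {2, 4, 6}  B7 = {1, 5, 8}  B8 = {1, 9, 10}
Tree: B1–B2, B2–B3, B2–B4, B3–B5, B5–B6, B1–B7, B3–B8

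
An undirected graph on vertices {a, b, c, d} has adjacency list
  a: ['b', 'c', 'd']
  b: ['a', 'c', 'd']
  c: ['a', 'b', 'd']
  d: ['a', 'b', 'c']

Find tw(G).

3

A width-3 tree decomposition is:
Bags: B1 = {a, b, c, d}
Tree: (single bag)
A single bag containing all 4 vertices is trivially a valid decomposition of width 3. For the lower bound, the 4 vertices {a, b, c, d} are pairwise adjacent, and any tree decomposition puts a clique entirely inside one bag — forcing width ≥ 3. The upper and lower bounds meet at 3, so that is the treewidth.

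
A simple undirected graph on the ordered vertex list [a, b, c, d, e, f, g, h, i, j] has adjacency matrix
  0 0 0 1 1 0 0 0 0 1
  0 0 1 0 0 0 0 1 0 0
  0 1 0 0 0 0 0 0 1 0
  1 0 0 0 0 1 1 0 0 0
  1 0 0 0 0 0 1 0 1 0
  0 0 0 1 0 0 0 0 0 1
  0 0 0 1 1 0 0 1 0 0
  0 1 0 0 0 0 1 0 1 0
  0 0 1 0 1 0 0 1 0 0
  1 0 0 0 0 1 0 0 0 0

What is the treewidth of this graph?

2

A width-2 tree decomposition is:
Bags: B1 = {a, f, j}  B2 = {a, d, f}  B3 = {a, d, e}  B4 = {d, e, g}  B5 = {e, g, i}  B6 = {g, h, i}  B7 = {c, h, i}  B8 = {b, c, h}
Tree: B1–B2, B2–B3, B3–B4, B4–B5, B5–B6, B6–B7, B7–B8
Every bag has size at most 3, so the width is 3 − 1 = 2 and tw(G) ≤ 2. Since j–f–d–a–j is a cycle in G, G is not acyclic. Forests are exactly the graphs of treewidth ≤ 1, so tw(G) ≥ 2. Therefore the treewidth is 2.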